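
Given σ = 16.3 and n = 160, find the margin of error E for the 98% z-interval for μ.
Margin of error = 3.00

Margin of error = z* · σ/√n
= 2.326 · 16.3/√160
= 2.326 · 16.3/12.6491
= 3.00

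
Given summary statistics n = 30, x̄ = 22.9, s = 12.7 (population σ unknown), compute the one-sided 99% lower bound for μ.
μ ≥ 17.19

Lower bound (one-sided):
t* = 2.462 (one-sided for 99%)
Lower bound = x̄ - t* · s/√n = 22.9 - 2.462 · 12.7/√30 = 17.19

We are 99% confident that μ ≥ 17.19.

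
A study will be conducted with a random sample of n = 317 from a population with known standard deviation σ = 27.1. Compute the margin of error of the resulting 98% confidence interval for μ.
Margin of error = 3.54

Margin of error = z* · σ/√n
= 2.326 · 27.1/√317
= 2.326 · 27.1/17.8045
= 3.54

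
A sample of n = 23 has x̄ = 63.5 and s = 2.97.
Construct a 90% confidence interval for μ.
(62.44, 64.56)

t-interval (σ unknown):
df = n - 1 = 22
t* = 1.717 for 90% confidence

Margin of error = t* · s/√n = 1.717 · 2.97/√23 = 1.06

CI: (62.44, 64.56)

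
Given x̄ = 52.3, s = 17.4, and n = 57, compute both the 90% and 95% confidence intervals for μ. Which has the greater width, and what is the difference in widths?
95% CI is wider by 1.52

df = 56
90% CI: t* = 1.673, (48.44, 56.16), width = 2 · t* · s/√n = 7.71
95% CI: t* = 2.003, (47.68, 56.92), width = 2 · t* · s/√n = 9.23

The 95% CI is wider by 9.23 - 7.71 = 1.52.
Higher confidence requires a wider interval.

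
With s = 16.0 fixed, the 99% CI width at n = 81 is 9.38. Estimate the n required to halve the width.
n ≈ 324

CI width ∝ 1/√n
To reduce width by factor 2, need √n to grow by 2 → need 2² = 4 times as many samples.

Current: n = 81, width = 9.38
New: n = 324, width ≈ 4.61

Width reduced by factor of 9.38/4.61 = 2.03.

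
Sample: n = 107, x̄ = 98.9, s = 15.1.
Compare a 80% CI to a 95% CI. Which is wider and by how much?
95% CI is wider by 2.02

df = 106
80% CI: t* = 1.290, (97.02, 100.78), width = 2 · t* · s/√n = 3.77
95% CI: t* = 1.983, (96.01, 101.79), width = 2 · t* · s/√n = 5.79

The 95% CI is wider by 5.79 - 3.77 = 2.02.
Higher confidence requires a wider interval.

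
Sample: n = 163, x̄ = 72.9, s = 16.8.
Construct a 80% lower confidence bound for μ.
μ ≥ 71.79

Lower bound (one-sided):
t* = 0.844 (one-sided for 80%)
Lower bound = x̄ - t* · s/√n = 72.9 - 0.844 · 16.8/√163 = 71.79

We are 80% confident that μ ≥ 71.79.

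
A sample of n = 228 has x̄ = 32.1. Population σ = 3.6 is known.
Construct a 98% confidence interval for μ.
(31.55, 32.65)

z-interval (σ known):
z* = 2.326 for 98% confidence

Margin of error = z* · σ/√n = 2.326 · 3.6/√228 = 0.55

CI: (32.1 - 0.55, 32.1 + 0.55) = (31.55, 32.65)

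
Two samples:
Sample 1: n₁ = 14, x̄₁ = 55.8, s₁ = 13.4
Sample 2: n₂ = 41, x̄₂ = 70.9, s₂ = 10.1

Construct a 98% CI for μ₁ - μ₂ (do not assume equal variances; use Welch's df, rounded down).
(-25.09, -5.11)

Difference: x̄₁ - x̄₂ = -15.10
SE = √(s₁²/n₁ + s₂²/n₂) = √(13.4²/14 + 10.1²/41) = 3.9133
df = 18.31 → 18 (Welch–Satterthwaite, rounded down)
t* = 2.552

CI: -15.10 ± 2.552 · 3.9133 = -15.10 ± 9.99 = (-25.09, -5.11)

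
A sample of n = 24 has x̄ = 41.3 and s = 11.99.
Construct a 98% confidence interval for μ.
(35.18, 47.42)

t-interval (σ unknown):
df = n - 1 = 23
t* = 2.500 for 98% confidence

Margin of error = t* · s/√n = 2.500 · 11.99/√24 = 6.12

CI: (35.18, 47.42)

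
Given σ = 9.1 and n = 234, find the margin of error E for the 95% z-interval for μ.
Margin of error = 1.17

Margin of error = z* · σ/√n
= 1.960 · 9.1/√234
= 1.960 · 9.1/15.2971
= 1.17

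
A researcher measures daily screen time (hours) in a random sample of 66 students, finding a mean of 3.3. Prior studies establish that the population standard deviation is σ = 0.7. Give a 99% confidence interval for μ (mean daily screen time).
(3.08, 3.52)

z-interval (σ known):
z* = 2.576 for 99% confidence

Margin of error = z* · σ/√n = 2.576 · 0.7/√66 = 0.22

CI: (3.3 - 0.22, 3.3 + 0.22) = (3.08, 3.52)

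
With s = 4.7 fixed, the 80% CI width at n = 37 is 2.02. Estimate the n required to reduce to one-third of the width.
n ≈ 333

CI width ∝ 1/√n
To reduce width by factor 3, need √n to grow by 3 → need 3² = 9 times as many samples.

Current: n = 37, width = 2.02
New: n = 333, width ≈ 0.66

Width reduced by factor of 2.02/0.66 = 3.06.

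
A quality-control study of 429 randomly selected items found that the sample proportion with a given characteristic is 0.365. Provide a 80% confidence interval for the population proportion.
(0.335, 0.395)

Proportion CI:
SE = √(p̂(1-p̂)/n) = √(0.365 · 0.635 / 429) = 0.02324

z* = 1.282
Margin = z* · SE = 1.282 · 0.02324 = 0.0298

CI: 0.365 ± 0.0298 = (0.335, 0.395)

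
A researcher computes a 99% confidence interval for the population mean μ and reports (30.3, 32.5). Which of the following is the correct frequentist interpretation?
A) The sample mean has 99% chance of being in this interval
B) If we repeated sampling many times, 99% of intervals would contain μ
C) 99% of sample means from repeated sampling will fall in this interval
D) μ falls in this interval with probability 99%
B

A) Wrong — x̄ is observed and sits in the interval by construction.
B) Correct — this is the frequentist long-run coverage interpretation.
C) Wrong — coverage applies to intervals containing μ, not to future x̄ values.
D) Wrong — μ is fixed; the randomness lives in the interval, not in μ.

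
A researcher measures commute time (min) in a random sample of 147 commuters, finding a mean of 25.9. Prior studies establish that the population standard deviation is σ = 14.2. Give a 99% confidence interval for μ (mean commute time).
(22.88, 28.92)

z-interval (σ known):
z* = 2.576 for 99% confidence

Margin of error = z* · σ/√n = 2.576 · 14.2/√147 = 3.02

CI: (25.9 - 3.02, 25.9 + 3.02) = (22.88, 28.92)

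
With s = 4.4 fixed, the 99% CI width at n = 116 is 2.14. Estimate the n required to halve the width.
n ≈ 464

CI width ∝ 1/√n
To reduce width by factor 2, need √n to grow by 2 → need 2² = 4 times as many samples.

Current: n = 116, width = 2.14
New: n = 464, width ≈ 1.06

Width reduced by factor of 2.14/1.06 = 2.02.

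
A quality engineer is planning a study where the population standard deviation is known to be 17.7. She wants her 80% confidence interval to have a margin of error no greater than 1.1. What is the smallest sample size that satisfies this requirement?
n ≥ 426

For margin E ≤ 1.1:
n ≥ (z* · σ / E)²
n ≥ (1.282 · 17.7 / 1.1)²
n ≥ 425.54

Minimum n = 426 (rounding up)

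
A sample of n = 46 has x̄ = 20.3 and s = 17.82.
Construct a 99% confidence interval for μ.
(13.23, 27.37)

t-interval (σ unknown):
df = n - 1 = 45
t* = 2.690 for 99% confidence

Margin of error = t* · s/√n = 2.690 · 17.82/√46 = 7.07

CI: (13.23, 27.37)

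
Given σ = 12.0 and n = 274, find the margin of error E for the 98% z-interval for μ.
Margin of error = 1.69

Margin of error = z* · σ/√n
= 2.326 · 12.0/√274
= 2.326 · 12.0/16.5529
= 1.69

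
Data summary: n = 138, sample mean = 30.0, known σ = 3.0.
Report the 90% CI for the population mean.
(29.58, 30.42)

z-interval (σ known):
z* = 1.645 for 90% confidence

Margin of error = z* · σ/√n = 1.645 · 3.0/√138 = 0.42

CI: (30.0 - 0.42, 30.0 + 0.42) = (29.58, 30.42)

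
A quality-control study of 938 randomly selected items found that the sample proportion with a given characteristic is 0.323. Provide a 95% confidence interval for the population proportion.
(0.293, 0.353)

Proportion CI:
SE = √(p̂(1-p̂)/n) = √(0.323 · 0.677 / 938) = 0.01527

z* = 1.960
Margin = z* · SE = 1.960 · 0.01527 = 0.0299

CI: 0.323 ± 0.0299 = (0.293, 0.353)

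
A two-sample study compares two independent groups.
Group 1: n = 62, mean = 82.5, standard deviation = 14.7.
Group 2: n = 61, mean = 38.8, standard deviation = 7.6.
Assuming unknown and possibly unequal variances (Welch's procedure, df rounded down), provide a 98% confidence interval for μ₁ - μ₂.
(38.71, 48.69)

Difference: x̄₁ - x̄₂ = 43.70
SE = √(s₁²/n₁ + s₂²/n₂) = √(14.7²/62 + 7.6²/61) = 2.1053
df = 91.76 → 91 (Welch–Satterthwaite, rounded down)
t* = 2.368

CI: 43.70 ± 2.368 · 2.1053 = 43.70 ± 4.99 = (38.71, 48.69)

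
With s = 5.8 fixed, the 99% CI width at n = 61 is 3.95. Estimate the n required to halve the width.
n ≈ 244

CI width ∝ 1/√n
To reduce width by factor 2, need √n to grow by 2 → need 2² = 4 times as many samples.

Current: n = 61, width = 3.95
New: n = 244, width ≈ 1.93

Width reduced by factor of 3.95/1.93 = 2.05.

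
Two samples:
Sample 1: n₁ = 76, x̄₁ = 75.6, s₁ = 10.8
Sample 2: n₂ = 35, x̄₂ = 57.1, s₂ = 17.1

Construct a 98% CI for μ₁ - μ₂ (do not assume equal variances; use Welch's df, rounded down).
(10.92, 26.08)

Difference: x̄₁ - x̄₂ = 18.50
SE = √(s₁²/n₁ + s₂²/n₂) = √(10.8²/76 + 17.1²/35) = 3.1447
df = 46.92 → 46 (Welch–Satterthwaite, rounded down)
t* = 2.410

CI: 18.50 ± 2.410 · 3.1447 = 18.50 ± 7.58 = (10.92, 26.08)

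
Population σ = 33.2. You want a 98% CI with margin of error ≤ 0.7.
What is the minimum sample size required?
n ≥ 12171

For margin E ≤ 0.7:
n ≥ (z* · σ / E)²
n ≥ (2.326 · 33.2 / 0.7)²
n ≥ 12170.25

Minimum n = 12171 (rounding up)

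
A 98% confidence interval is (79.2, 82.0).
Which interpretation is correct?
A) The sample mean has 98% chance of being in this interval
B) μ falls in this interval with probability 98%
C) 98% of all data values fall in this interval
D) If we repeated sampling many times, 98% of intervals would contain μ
D

A) Wrong — x̄ is observed and sits in the interval by construction.
B) Wrong — μ is fixed; the randomness lives in the interval, not in μ.
C) Wrong — a CI is about the parameter μ, not individual data values.
D) Correct — this is the frequentist long-run coverage interpretation.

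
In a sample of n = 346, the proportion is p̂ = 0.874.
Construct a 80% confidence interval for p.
(0.851, 0.897)

Proportion CI:
SE = √(p̂(1-p̂)/n) = √(0.874 · 0.126 / 346) = 0.01784

z* = 1.282
Margin = z* · SE = 1.282 · 0.01784 = 0.0229

CI: 0.874 ± 0.0229 = (0.851, 0.897)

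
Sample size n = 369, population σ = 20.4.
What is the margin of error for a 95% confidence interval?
Margin of error = 2.08

Margin of error = z* · σ/√n
= 1.960 · 20.4/√369
= 1.960 · 20.4/19.2094
= 2.08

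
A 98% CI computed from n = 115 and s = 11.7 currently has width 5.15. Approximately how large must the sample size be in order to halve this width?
n ≈ 460

CI width ∝ 1/√n
To reduce width by factor 2, need √n to grow by 2 → need 2² = 4 times as many samples.

Current: n = 115, width = 5.15
New: n = 460, width ≈ 2.55

Width reduced by factor of 5.15/2.55 = 2.02.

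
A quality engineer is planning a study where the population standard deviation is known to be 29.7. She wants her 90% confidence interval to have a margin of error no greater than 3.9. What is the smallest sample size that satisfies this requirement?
n ≥ 157

For margin E ≤ 3.9:
n ≥ (z* · σ / E)²
n ≥ (1.645 · 29.7 / 3.9)²
n ≥ 156.93

Minimum n = 157 (rounding up)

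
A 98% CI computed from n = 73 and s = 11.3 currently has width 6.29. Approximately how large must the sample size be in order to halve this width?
n ≈ 292

CI width ∝ 1/√n
To reduce width by factor 2, need √n to grow by 2 → need 2² = 4 times as many samples.

Current: n = 73, width = 6.29
New: n = 292, width ≈ 3.09

Width reduced by factor of 6.29/3.09 = 2.04.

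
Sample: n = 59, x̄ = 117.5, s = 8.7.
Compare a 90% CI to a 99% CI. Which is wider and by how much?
99% CI is wider by 2.24

df = 58
90% CI: t* = 1.672, (115.61, 119.39), width = 2 · t* · s/√n = 3.79
99% CI: t* = 2.663, (114.48, 120.52), width = 2 · t* · s/√n = 6.03

The 99% CI is wider by 6.03 - 3.79 = 2.24.
Higher confidence requires a wider interval.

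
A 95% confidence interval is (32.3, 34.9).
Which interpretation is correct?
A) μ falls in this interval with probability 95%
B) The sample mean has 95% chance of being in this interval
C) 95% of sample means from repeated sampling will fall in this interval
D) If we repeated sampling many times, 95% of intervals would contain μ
D

A) Wrong — μ is fixed; the randomness lives in the interval, not in μ.
B) Wrong — x̄ is observed and sits in the interval by construction.
C) Wrong — coverage applies to intervals containing μ, not to future x̄ values.
D) Correct — this is the frequentist long-run coverage interpretation.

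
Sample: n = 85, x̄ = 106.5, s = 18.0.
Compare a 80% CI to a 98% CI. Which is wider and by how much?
98% CI is wider by 4.22

df = 84
80% CI: t* = 1.292, (103.98, 109.02), width = 2 · t* · s/√n = 5.04
98% CI: t* = 2.372, (101.87, 111.13), width = 2 · t* · s/√n = 9.26

The 98% CI is wider by 9.26 - 5.04 = 4.22.
Higher confidence requires a wider interval.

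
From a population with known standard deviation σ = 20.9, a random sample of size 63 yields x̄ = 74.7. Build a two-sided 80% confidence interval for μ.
(71.32, 78.08)

z-interval (σ known):
z* = 1.282 for 80% confidence

Margin of error = z* · σ/√n = 1.282 · 20.9/√63 = 3.38

CI: (74.7 - 3.38, 74.7 + 3.38) = (71.32, 78.08)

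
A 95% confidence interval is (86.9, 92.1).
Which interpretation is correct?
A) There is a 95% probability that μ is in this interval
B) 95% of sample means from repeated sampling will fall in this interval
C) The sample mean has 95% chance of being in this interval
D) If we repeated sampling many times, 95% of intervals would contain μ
D

A) Wrong — μ is fixed; the randomness lives in the interval, not in μ.
B) Wrong — coverage applies to intervals containing μ, not to future x̄ values.
C) Wrong — x̄ is observed and sits in the interval by construction.
D) Correct — this is the frequentist long-run coverage interpretation.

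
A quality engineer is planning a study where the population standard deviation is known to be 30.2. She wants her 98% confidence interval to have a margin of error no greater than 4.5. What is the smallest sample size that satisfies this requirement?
n ≥ 244

For margin E ≤ 4.5:
n ≥ (z* · σ / E)²
n ≥ (2.326 · 30.2 / 4.5)²
n ≥ 243.67

Minimum n = 244 (rounding up)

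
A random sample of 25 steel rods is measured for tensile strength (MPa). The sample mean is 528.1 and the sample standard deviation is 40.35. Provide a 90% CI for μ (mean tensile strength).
(514.29, 541.91)

t-interval (σ unknown):
df = n - 1 = 24
t* = 1.711 for 90% confidence

Margin of error = t* · s/√n = 1.711 · 40.35/√25 = 13.81

CI: (514.29, 541.91)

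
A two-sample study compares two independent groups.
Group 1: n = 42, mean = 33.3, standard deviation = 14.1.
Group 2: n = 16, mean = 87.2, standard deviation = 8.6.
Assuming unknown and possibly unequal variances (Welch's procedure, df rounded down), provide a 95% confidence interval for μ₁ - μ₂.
(-60.06, -47.74)

Difference: x̄₁ - x̄₂ = -53.90
SE = √(s₁²/n₁ + s₂²/n₂) = √(14.1²/42 + 8.6²/16) = 3.0588
df = 44.41 → 44 (Welch–Satterthwaite, rounded down)
t* = 2.015

CI: -53.90 ± 2.015 · 3.0588 = -53.90 ± 6.16 = (-60.06, -47.74)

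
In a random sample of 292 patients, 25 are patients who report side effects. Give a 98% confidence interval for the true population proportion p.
(0.048, 0.124)

Proportion CI:
p̂ = 25/292 = 0.08562
SE = √(p̂(1-p̂)/n) = √(0.08562 · 0.91438 / 292) = 0.01637

z* = 2.326
Margin = z* · SE = 2.326 · 0.01637 = 0.0381

CI: 0.08562 ± 0.0381 = (0.048, 0.124)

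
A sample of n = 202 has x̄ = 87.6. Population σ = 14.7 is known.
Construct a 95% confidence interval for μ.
(85.57, 89.63)

z-interval (σ known):
z* = 1.960 for 95% confidence

Margin of error = z* · σ/√n = 1.960 · 14.7/√202 = 2.03

CI: (87.6 - 2.03, 87.6 + 2.03) = (85.57, 89.63)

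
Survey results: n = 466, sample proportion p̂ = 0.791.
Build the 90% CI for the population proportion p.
(0.760, 0.822)

Proportion CI:
SE = √(p̂(1-p̂)/n) = √(0.791 · 0.209 / 466) = 0.01884

z* = 1.645
Margin = z* · SE = 1.645 · 0.01884 = 0.0310

CI: 0.791 ± 0.0310 = (0.760, 0.822)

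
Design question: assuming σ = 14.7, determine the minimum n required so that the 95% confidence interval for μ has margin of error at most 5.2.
n ≥ 31

For margin E ≤ 5.2:
n ≥ (z* · σ / E)²
n ≥ (1.960 · 14.7 / 5.2)²
n ≥ 30.70

Minimum n = 31 (rounding up)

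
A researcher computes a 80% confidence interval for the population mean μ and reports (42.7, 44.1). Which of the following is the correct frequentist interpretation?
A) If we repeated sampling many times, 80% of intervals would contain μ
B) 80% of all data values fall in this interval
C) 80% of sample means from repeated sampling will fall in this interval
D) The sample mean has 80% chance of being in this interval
A

A) Correct — this is the frequentist long-run coverage interpretation.
B) Wrong — a CI is about the parameter μ, not individual data values.
C) Wrong — coverage applies to intervals containing μ, not to future x̄ values.
D) Wrong — x̄ is observed and sits in the interval by construction.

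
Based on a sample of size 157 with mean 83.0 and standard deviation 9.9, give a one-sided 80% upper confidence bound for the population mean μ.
μ ≤ 83.67

Upper bound (one-sided):
t* = 0.844 (one-sided for 80%)
Upper bound = x̄ + t* · s/√n = 83.0 + 0.844 · 9.9/√157 = 83.67

We are 80% confident that μ ≤ 83.67.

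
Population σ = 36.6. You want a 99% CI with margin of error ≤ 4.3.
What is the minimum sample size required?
n ≥ 481

For margin E ≤ 4.3:
n ≥ (z* · σ / E)²
n ≥ (2.576 · 36.6 / 4.3)²
n ≥ 480.75

Minimum n = 481 (rounding up)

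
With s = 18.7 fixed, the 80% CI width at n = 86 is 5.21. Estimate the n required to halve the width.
n ≈ 344

CI width ∝ 1/√n
To reduce width by factor 2, need √n to grow by 2 → need 2² = 4 times as many samples.

Current: n = 86, width = 5.21
New: n = 344, width ≈ 2.59

Width reduced by factor of 5.21/2.59 = 2.01.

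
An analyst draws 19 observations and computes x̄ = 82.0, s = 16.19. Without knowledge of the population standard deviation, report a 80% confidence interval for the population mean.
(77.06, 86.94)

t-interval (σ unknown):
df = n - 1 = 18
t* = 1.330 for 80% confidence

Margin of error = t* · s/√n = 1.330 · 16.19/√19 = 4.94

CI: (77.06, 86.94)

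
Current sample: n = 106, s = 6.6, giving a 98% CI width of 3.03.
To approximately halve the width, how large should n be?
n ≈ 424

CI width ∝ 1/√n
To reduce width by factor 2, need √n to grow by 2 → need 2² = 4 times as many samples.

Current: n = 106, width = 3.03
New: n = 424, width ≈ 1.50

Width reduced by factor of 3.03/1.50 = 2.02.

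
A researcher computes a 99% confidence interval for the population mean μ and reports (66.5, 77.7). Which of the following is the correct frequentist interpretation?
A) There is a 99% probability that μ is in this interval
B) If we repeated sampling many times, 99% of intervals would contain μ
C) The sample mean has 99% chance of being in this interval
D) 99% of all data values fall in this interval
B

A) Wrong — μ is fixed; the randomness lives in the interval, not in μ.
B) Correct — this is the frequentist long-run coverage interpretation.
C) Wrong — x̄ is observed and sits in the interval by construction.
D) Wrong — a CI is about the parameter μ, not individual data values.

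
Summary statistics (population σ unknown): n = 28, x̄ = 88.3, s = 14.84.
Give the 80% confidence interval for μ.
(84.61, 91.99)

t-interval (σ unknown):
df = n - 1 = 27
t* = 1.314 for 80% confidence

Margin of error = t* · s/√n = 1.314 · 14.84/√28 = 3.69

CI: (84.61, 91.99)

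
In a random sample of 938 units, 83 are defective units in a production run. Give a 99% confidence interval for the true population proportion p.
(0.065, 0.112)

Proportion CI:
p̂ = 83/938 = 0.08849
SE = √(p̂(1-p̂)/n) = √(0.08849 · 0.91151 / 938) = 0.00927

z* = 2.576
Margin = z* · SE = 2.576 · 0.00927 = 0.0239

CI: 0.08849 ± 0.0239 = (0.065, 0.112)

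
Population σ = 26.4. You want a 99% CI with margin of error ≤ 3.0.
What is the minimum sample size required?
n ≥ 514

For margin E ≤ 3.0:
n ≥ (z* · σ / E)²
n ≥ (2.576 · 26.4 / 3.0)²
n ≥ 513.87

Minimum n = 514 (rounding up)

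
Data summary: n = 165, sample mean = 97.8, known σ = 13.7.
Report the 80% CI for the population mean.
(96.43, 99.17)

z-interval (σ known):
z* = 1.282 for 80% confidence

Margin of error = z* · σ/√n = 1.282 · 13.7/√165 = 1.37

CI: (97.8 - 1.37, 97.8 + 1.37) = (96.43, 99.17)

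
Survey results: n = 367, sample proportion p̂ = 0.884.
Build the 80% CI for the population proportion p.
(0.863, 0.905)

Proportion CI:
SE = √(p̂(1-p̂)/n) = √(0.884 · 0.116 / 367) = 0.01672

z* = 1.282
Margin = z* · SE = 1.282 · 0.01672 = 0.0214

CI: 0.884 ± 0.0214 = (0.863, 0.905)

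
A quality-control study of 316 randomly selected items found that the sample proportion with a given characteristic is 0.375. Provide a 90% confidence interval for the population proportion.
(0.330, 0.420)

Proportion CI:
SE = √(p̂(1-p̂)/n) = √(0.375 · 0.625 / 316) = 0.02723

z* = 1.645
Margin = z* · SE = 1.645 · 0.02723 = 0.0448

CI: 0.375 ± 0.0448 = (0.330, 0.420)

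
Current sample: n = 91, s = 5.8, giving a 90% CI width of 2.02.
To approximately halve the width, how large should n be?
n ≈ 364

CI width ∝ 1/√n
To reduce width by factor 2, need √n to grow by 2 → need 2² = 4 times as many samples.

Current: n = 91, width = 2.02
New: n = 364, width ≈ 1.00

Width reduced by factor of 2.02/1.00 = 2.02.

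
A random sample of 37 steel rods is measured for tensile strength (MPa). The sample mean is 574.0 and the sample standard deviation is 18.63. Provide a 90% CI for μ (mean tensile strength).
(568.83, 579.17)

t-interval (σ unknown):
df = n - 1 = 36
t* = 1.688 for 90% confidence

Margin of error = t* · s/√n = 1.688 · 18.63/√37 = 5.17

CI: (568.83, 579.17)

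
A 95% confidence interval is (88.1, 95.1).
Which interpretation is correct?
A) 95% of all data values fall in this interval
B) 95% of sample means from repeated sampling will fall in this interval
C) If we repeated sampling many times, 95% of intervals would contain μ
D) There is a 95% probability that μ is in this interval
C

A) Wrong — a CI is about the parameter μ, not individual data values.
B) Wrong — coverage applies to intervals containing μ, not to future x̄ values.
C) Correct — this is the frequentist long-run coverage interpretation.
D) Wrong — μ is fixed; the randomness lives in the interval, not in μ.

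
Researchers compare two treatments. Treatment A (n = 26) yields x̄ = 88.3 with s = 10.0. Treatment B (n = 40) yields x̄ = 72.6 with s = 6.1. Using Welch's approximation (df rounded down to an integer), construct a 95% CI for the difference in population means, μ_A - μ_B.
(11.27, 20.13)

Difference: x̄₁ - x̄₂ = 15.70
SE = √(s₁²/n₁ + s₂²/n₂) = √(10.0²/26 + 6.1²/40) = 2.1855
df = 37.16 → 37 (Welch–Satterthwaite, rounded down)
t* = 2.026

CI: 15.70 ± 2.026 · 2.1855 = 15.70 ± 4.43 = (11.27, 20.13)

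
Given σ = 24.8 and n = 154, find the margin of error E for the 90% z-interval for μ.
Margin of error = 3.29

Margin of error = z* · σ/√n
= 1.645 · 24.8/√154
= 1.645 · 24.8/12.4097
= 3.29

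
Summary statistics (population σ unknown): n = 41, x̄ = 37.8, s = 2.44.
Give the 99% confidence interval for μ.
(36.77, 38.83)

t-interval (σ unknown):
df = n - 1 = 40
t* = 2.704 for 99% confidence

Margin of error = t* · s/√n = 2.704 · 2.44/√41 = 1.03

CI: (36.77, 38.83)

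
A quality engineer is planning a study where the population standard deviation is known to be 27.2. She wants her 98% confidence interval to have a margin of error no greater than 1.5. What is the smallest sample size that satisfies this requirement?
n ≥ 1779

For margin E ≤ 1.5:
n ≥ (z* · σ / E)²
n ≥ (2.326 · 27.2 / 1.5)²
n ≥ 1778.99

Minimum n = 1779 (rounding up)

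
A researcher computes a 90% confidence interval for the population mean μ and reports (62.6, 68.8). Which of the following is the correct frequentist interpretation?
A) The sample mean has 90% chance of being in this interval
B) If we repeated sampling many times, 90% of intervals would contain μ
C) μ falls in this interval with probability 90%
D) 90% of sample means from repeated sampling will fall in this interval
B

A) Wrong — x̄ is observed and sits in the interval by construction.
B) Correct — this is the frequentist long-run coverage interpretation.
C) Wrong — μ is fixed; the randomness lives in the interval, not in μ.
D) Wrong — coverage applies to intervals containing μ, not to future x̄ values.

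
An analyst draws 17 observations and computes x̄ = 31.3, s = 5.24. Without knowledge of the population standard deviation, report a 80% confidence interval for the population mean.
(29.60, 33.00)

t-interval (σ unknown):
df = n - 1 = 16
t* = 1.337 for 80% confidence

Margin of error = t* · s/√n = 1.337 · 5.24/√17 = 1.70

CI: (29.60, 33.00)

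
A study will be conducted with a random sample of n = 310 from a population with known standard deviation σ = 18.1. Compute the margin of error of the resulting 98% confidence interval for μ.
Margin of error = 2.39

Margin of error = z* · σ/√n
= 2.326 · 18.1/√310
= 2.326 · 18.1/17.6068
= 2.39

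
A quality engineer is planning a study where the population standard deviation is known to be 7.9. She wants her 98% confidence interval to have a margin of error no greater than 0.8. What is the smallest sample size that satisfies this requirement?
n ≥ 528

For margin E ≤ 0.8:
n ≥ (z* · σ / E)²
n ≥ (2.326 · 7.9 / 0.8)²
n ≥ 527.59

Minimum n = 528 (rounding up)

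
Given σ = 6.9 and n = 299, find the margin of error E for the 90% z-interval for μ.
Margin of error = 0.66

Margin of error = z* · σ/√n
= 1.645 · 6.9/√299
= 1.645 · 6.9/17.2916
= 0.66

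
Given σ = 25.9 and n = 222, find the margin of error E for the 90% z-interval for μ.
Margin of error = 2.86

Margin of error = z* · σ/√n
= 1.645 · 25.9/√222
= 1.645 · 25.9/14.8997
= 2.86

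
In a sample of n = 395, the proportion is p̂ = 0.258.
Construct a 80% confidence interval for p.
(0.230, 0.286)

Proportion CI:
SE = √(p̂(1-p̂)/n) = √(0.258 · 0.742 / 395) = 0.02201

z* = 1.282
Margin = z* · SE = 1.282 · 0.02201 = 0.0282

CI: 0.258 ± 0.0282 = (0.230, 0.286)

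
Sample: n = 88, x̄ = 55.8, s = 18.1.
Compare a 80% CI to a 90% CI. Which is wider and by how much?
90% CI is wider by 1.44

df = 87
80% CI: t* = 1.291, (53.31, 58.29), width = 2 · t* · s/√n = 4.98
90% CI: t* = 1.663, (52.59, 59.01), width = 2 · t* · s/√n = 6.42

The 90% CI is wider by 6.42 - 4.98 = 1.44.
Higher confidence requires a wider interval.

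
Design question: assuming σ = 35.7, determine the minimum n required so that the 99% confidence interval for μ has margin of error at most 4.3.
n ≥ 458

For margin E ≤ 4.3:
n ≥ (z* · σ / E)²
n ≥ (2.576 · 35.7 / 4.3)²
n ≥ 457.39

Minimum n = 458 (rounding up)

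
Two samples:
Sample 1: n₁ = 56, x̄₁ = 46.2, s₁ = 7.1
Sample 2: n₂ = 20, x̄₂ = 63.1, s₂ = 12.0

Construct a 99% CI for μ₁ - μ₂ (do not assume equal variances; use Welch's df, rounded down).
(-24.89, -8.91)

Difference: x̄₁ - x̄₂ = -16.90
SE = √(s₁²/n₁ + s₂²/n₂) = √(7.1²/56 + 12.0²/20) = 2.8461
df = 23.92 → 23 (Welch–Satterthwaite, rounded down)
t* = 2.807

CI: -16.90 ± 2.807 · 2.8461 = -16.90 ± 7.99 = (-24.89, -8.91)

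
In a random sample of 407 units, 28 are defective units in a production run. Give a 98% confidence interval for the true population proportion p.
(0.040, 0.098)

Proportion CI:
p̂ = 28/407 = 0.06880
SE = √(p̂(1-p̂)/n) = √(0.06880 · 0.93120 / 407) = 0.01255

z* = 2.326
Margin = z* · SE = 2.326 · 0.01255 = 0.0292

CI: 0.06880 ± 0.0292 = (0.040, 0.098)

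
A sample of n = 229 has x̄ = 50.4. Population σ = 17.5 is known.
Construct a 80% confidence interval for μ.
(48.92, 51.88)

z-interval (σ known):
z* = 1.282 for 80% confidence

Margin of error = z* · σ/√n = 1.282 · 17.5/√229 = 1.48

CI: (50.4 - 1.48, 50.4 + 1.48) = (48.92, 51.88)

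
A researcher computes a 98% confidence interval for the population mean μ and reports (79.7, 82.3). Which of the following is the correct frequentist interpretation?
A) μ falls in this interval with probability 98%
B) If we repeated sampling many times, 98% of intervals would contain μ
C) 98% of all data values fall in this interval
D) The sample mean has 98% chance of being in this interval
B

A) Wrong — μ is fixed; the randomness lives in the interval, not in μ.
B) Correct — this is the frequentist long-run coverage interpretation.
C) Wrong — a CI is about the parameter μ, not individual data values.
D) Wrong — x̄ is observed and sits in the interval by construction.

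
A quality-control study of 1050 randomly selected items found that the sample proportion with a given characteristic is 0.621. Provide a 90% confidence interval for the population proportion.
(0.596, 0.646)

Proportion CI:
SE = √(p̂(1-p̂)/n) = √(0.621 · 0.379 / 1050) = 0.01497

z* = 1.645
Margin = z* · SE = 1.645 · 0.01497 = 0.0246

CI: 0.621 ± 0.0246 = (0.596, 0.646)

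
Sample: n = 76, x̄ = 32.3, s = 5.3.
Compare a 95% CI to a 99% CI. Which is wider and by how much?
99% CI is wider by 0.79

df = 75
95% CI: t* = 1.992, (31.09, 33.51), width = 2 · t* · s/√n = 2.42
99% CI: t* = 2.643, (30.69, 33.91), width = 2 · t* · s/√n = 3.21

The 99% CI is wider by 3.21 - 2.42 = 0.79.
Higher confidence requires a wider interval.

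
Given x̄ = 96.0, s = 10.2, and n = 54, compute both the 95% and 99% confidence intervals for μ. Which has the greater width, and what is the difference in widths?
99% CI is wider by 1.85

df = 53
95% CI: t* = 2.006, (93.22, 98.78), width = 2 · t* · s/√n = 5.57
99% CI: t* = 2.672, (92.29, 99.71), width = 2 · t* · s/√n = 7.42

The 99% CI is wider by 7.42 - 5.57 = 1.85.
Higher confidence requires a wider interval.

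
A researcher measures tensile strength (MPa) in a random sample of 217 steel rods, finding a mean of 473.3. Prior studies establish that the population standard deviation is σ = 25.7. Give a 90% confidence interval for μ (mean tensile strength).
(470.43, 476.17)

z-interval (σ known):
z* = 1.645 for 90% confidence

Margin of error = z* · σ/√n = 1.645 · 25.7/√217 = 2.87

CI: (473.3 - 2.87, 473.3 + 2.87) = (470.43, 476.17)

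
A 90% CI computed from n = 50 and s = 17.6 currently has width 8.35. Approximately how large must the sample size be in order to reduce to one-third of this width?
n ≈ 450

CI width ∝ 1/√n
To reduce width by factor 3, need √n to grow by 3 → need 3² = 9 times as many samples.

Current: n = 50, width = 8.35
New: n = 450, width ≈ 2.73

Width reduced by factor of 8.35/2.73 = 3.06.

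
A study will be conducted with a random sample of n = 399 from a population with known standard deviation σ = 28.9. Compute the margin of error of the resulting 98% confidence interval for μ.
Margin of error = 3.37

Margin of error = z* · σ/√n
= 2.326 · 28.9/√399
= 2.326 · 28.9/19.9750
= 3.37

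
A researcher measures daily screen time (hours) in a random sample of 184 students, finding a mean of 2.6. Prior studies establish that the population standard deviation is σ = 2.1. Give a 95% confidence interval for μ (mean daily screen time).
(2.30, 2.90)

z-interval (σ known):
z* = 1.960 for 95% confidence

Margin of error = z* · σ/√n = 1.960 · 2.1/√184 = 0.30

CI: (2.6 - 0.30, 2.6 + 0.30) = (2.30, 2.90)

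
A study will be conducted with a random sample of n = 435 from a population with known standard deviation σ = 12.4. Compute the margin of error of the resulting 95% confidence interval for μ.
Margin of error = 1.17

Margin of error = z* · σ/√n
= 1.960 · 12.4/√435
= 1.960 · 12.4/20.8567
= 1.17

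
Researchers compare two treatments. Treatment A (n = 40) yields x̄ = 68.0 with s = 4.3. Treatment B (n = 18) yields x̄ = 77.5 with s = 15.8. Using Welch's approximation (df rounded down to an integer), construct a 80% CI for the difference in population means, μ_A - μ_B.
(-14.53, -4.47)

Difference: x̄₁ - x̄₂ = -9.50
SE = √(s₁²/n₁ + s₂²/n₂) = √(4.3²/40 + 15.8²/18) = 3.7856
df = 18.14 → 18 (Welch–Satterthwaite, rounded down)
t* = 1.330

CI: -9.50 ± 1.330 · 3.7856 = -9.50 ± 5.03 = (-14.53, -4.47)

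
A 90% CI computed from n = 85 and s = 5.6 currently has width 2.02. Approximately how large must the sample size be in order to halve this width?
n ≈ 340

CI width ∝ 1/√n
To reduce width by factor 2, need √n to grow by 2 → need 2² = 4 times as many samples.

Current: n = 85, width = 2.02
New: n = 340, width ≈ 1.00

Width reduced by factor of 2.02/1.00 = 2.02.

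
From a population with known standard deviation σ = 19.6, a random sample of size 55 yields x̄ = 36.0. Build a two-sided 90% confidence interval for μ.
(31.65, 40.35)

z-interval (σ known):
z* = 1.645 for 90% confidence

Margin of error = z* · σ/√n = 1.645 · 19.6/√55 = 4.35

CI: (36.0 - 4.35, 36.0 + 4.35) = (31.65, 40.35)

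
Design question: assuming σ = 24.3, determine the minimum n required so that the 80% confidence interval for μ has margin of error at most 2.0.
n ≥ 243

For margin E ≤ 2.0:
n ≥ (z* · σ / E)²
n ≥ (1.282 · 24.3 / 2.0)²
n ≥ 242.62

Minimum n = 243 (rounding up)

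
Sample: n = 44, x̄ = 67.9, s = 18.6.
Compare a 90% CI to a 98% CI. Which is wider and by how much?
98% CI is wider by 4.12

df = 43
90% CI: t* = 1.681, (63.19, 72.61), width = 2 · t* · s/√n = 9.43
98% CI: t* = 2.416, (61.13, 74.67), width = 2 · t* · s/√n = 13.55

The 98% CI is wider by 13.55 - 9.43 = 4.12.
Higher confidence requires a wider interval.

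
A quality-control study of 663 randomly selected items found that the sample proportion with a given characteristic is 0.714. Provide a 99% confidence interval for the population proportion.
(0.669, 0.759)

Proportion CI:
SE = √(p̂(1-p̂)/n) = √(0.714 · 0.286 / 663) = 0.01755

z* = 2.576
Margin = z* · SE = 2.576 · 0.01755 = 0.0452

CI: 0.714 ± 0.0452 = (0.669, 0.759)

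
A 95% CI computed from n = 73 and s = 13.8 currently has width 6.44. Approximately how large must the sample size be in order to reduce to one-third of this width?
n ≈ 657

CI width ∝ 1/√n
To reduce width by factor 3, need √n to grow by 3 → need 3² = 9 times as many samples.

Current: n = 73, width = 6.44
New: n = 657, width ≈ 2.11

Width reduced by factor of 6.44/2.11 = 3.05.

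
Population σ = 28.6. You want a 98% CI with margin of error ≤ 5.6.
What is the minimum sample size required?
n ≥ 142

For margin E ≤ 5.6:
n ≥ (z* · σ / E)²
n ≥ (2.326 · 28.6 / 5.6)²
n ≥ 141.12

Minimum n = 142 (rounding up)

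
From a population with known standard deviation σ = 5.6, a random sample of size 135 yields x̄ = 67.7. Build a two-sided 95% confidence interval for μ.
(66.76, 68.64)

z-interval (σ known):
z* = 1.960 for 95% confidence

Margin of error = z* · σ/√n = 1.960 · 5.6/√135 = 0.94

CI: (67.7 - 0.94, 67.7 + 0.94) = (66.76, 68.64)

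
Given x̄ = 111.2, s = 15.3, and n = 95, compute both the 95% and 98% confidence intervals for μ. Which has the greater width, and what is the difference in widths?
98% CI is wider by 1.19

df = 94
95% CI: t* = 1.986, (108.08, 114.32), width = 2 · t* · s/√n = 6.24
98% CI: t* = 2.367, (107.48, 114.92), width = 2 · t* · s/√n = 7.43

The 98% CI is wider by 7.43 - 6.24 = 1.19.
Higher confidence requires a wider interval.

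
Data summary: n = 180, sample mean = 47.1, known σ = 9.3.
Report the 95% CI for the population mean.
(45.74, 48.46)

z-interval (σ known):
z* = 1.960 for 95% confidence

Margin of error = z* · σ/√n = 1.960 · 9.3/√180 = 1.36

CI: (47.1 - 1.36, 47.1 + 1.36) = (45.74, 48.46)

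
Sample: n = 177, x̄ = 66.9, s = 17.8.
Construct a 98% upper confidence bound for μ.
μ ≤ 69.67

Upper bound (one-sided):
t* = 2.069 (one-sided for 98%)
Upper bound = x̄ + t* · s/√n = 66.9 + 2.069 · 17.8/√177 = 69.67

We are 98% confident that μ ≤ 69.67.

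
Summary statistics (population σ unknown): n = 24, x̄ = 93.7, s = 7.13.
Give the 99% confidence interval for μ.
(89.61, 97.79)

t-interval (σ unknown):
df = n - 1 = 23
t* = 2.807 for 99% confidence

Margin of error = t* · s/√n = 2.807 · 7.13/√24 = 4.09

CI: (89.61, 97.79)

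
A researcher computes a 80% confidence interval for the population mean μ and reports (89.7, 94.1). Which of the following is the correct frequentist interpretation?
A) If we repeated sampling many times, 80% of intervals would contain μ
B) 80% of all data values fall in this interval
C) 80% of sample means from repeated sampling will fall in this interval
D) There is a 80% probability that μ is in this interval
A

A) Correct — this is the frequentist long-run coverage interpretation.
B) Wrong — a CI is about the parameter μ, not individual data values.
C) Wrong — coverage applies to intervals containing μ, not to future x̄ values.
D) Wrong — μ is fixed; the randomness lives in the interval, not in μ.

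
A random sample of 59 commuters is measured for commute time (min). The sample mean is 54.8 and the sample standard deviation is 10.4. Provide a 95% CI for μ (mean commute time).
(52.09, 57.51)

t-interval (σ unknown):
df = n - 1 = 58
t* = 2.002 for 95% confidence

Margin of error = t* · s/√n = 2.002 · 10.4/√59 = 2.71

CI: (52.09, 57.51)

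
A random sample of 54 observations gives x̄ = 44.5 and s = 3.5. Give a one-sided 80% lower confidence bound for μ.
μ ≥ 44.10

Lower bound (one-sided):
t* = 0.848 (one-sided for 80%)
Lower bound = x̄ - t* · s/√n = 44.5 - 0.848 · 3.5/√54 = 44.10

We are 80% confident that μ ≥ 44.10.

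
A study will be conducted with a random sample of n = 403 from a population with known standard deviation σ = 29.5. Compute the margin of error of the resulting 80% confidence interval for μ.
Margin of error = 1.88

Margin of error = z* · σ/√n
= 1.282 · 29.5/√403
= 1.282 · 29.5/20.0749
= 1.88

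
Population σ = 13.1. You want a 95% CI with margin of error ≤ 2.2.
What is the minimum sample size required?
n ≥ 137

For margin E ≤ 2.2:
n ≥ (z* · σ / E)²
n ≥ (1.960 · 13.1 / 2.2)²
n ≥ 136.21

Minimum n = 137 (rounding up)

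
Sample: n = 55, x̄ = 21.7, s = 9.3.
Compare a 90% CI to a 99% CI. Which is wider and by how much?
99% CI is wider by 2.50

df = 54
90% CI: t* = 1.674, (19.60, 23.80), width = 2 · t* · s/√n = 4.20
99% CI: t* = 2.670, (18.35, 25.05), width = 2 · t* · s/√n = 6.70

The 99% CI is wider by 6.70 - 4.20 = 2.50.
Higher confidence requires a wider interval.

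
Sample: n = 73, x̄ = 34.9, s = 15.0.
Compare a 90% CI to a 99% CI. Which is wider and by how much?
99% CI is wider by 3.44

df = 72
90% CI: t* = 1.666, (31.98, 37.82), width = 2 · t* · s/√n = 5.85
99% CI: t* = 2.646, (30.25, 39.55), width = 2 · t* · s/√n = 9.29

The 99% CI is wider by 9.29 - 5.85 = 3.44.
Higher confidence requires a wider interval.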